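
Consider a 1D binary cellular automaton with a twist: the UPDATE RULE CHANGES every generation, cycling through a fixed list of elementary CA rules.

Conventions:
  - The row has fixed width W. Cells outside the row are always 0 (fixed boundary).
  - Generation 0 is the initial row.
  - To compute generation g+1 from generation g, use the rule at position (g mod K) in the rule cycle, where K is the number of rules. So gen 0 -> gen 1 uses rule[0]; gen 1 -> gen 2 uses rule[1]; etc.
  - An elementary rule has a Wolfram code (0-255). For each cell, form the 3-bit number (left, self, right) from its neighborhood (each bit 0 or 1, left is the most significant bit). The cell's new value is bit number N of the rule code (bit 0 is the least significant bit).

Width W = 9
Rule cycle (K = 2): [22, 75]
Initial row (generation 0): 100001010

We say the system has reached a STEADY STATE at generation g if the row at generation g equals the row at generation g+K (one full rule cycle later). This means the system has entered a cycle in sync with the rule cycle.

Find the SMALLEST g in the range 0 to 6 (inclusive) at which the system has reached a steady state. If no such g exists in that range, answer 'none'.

Answer: 3

Derivation:
Gen 0: 100001010
Gen 1 (rule 22): 110011011
Gen 2 (rule 75): 110111011
Gen 3 (rule 22): 000000000
Gen 4 (rule 75): 111111111
Gen 5 (rule 22): 000000000
Gen 6 (rule 75): 111111111
Gen 7 (rule 22): 000000000
Gen 8 (rule 75): 111111111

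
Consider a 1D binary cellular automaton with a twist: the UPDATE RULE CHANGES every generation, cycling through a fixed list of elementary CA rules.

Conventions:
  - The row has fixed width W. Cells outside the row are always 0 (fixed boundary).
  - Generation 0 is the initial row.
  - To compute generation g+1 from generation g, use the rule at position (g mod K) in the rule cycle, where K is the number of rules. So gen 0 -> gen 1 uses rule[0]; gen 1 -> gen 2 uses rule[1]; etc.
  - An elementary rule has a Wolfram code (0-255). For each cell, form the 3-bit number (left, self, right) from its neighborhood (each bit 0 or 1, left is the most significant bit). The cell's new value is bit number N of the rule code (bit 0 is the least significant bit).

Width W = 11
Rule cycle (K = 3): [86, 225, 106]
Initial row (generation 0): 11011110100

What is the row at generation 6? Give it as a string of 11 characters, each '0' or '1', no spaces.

Answer: 00001010100

Derivation:
Gen 0: 11011110100
Gen 1 (rule 86): 01000010110
Gen 2 (rule 225): 00011001010
Gen 3 (rule 106): 00111010100
Gen 4 (rule 86): 01001010110
Gen 5 (rule 225): 00000101010
Gen 6 (rule 106): 00001010100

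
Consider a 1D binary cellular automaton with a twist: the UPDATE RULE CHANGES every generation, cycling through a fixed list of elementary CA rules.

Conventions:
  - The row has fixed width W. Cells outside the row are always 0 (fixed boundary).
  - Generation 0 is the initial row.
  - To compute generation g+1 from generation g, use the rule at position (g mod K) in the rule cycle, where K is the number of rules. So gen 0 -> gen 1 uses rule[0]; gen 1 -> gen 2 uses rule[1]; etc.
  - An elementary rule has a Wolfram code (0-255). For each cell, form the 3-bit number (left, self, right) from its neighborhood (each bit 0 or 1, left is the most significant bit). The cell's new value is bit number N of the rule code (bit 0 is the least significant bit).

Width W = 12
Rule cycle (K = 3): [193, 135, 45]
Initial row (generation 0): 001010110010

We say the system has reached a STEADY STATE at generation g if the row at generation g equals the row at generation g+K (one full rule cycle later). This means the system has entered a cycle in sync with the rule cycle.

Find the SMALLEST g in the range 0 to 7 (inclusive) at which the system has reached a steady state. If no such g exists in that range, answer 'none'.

Gen 0: 001010110010
Gen 1 (rule 193): 100000010000
Gen 2 (rule 135): 101111110111
Gen 3 (rule 45): 111000001100
Gen 4 (rule 193): 011011100101
Gen 5 (rule 135): 100001001101
Gen 6 (rule 45): 101101001011
Gen 7 (rule 193): 000100000001
Gen 8 (rule 135): 111101111111
Gen 9 (rule 45): 100011000000
Gen 10 (rule 193): 001001011111

Answer: none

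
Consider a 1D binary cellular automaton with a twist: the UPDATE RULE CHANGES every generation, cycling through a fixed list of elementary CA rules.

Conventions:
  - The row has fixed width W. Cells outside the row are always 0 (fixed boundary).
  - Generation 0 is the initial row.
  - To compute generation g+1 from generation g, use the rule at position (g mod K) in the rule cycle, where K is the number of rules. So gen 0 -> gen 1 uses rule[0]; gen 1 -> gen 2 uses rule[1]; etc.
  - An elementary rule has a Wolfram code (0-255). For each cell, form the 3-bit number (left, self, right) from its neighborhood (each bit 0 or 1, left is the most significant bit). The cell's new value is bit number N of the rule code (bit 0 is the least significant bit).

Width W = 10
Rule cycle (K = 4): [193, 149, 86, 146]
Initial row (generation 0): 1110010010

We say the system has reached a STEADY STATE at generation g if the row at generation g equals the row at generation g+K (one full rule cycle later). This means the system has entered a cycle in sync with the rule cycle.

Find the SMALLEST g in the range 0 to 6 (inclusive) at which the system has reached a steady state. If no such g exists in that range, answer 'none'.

Answer: none

Derivation:
Gen 0: 1110010010
Gen 1 (rule 193): 0110000000
Gen 2 (rule 149): 0001111111
Gen 3 (rule 86): 0010000001
Gen 4 (rule 146): 0101000010
Gen 5 (rule 193): 0000011000
Gen 6 (rule 149): 1111000111
Gen 7 (rule 86): 0001101001
Gen 8 (rule 146): 0010000110
Gen 9 (rule 193): 1000110010
Gen 10 (rule 149): 1110001011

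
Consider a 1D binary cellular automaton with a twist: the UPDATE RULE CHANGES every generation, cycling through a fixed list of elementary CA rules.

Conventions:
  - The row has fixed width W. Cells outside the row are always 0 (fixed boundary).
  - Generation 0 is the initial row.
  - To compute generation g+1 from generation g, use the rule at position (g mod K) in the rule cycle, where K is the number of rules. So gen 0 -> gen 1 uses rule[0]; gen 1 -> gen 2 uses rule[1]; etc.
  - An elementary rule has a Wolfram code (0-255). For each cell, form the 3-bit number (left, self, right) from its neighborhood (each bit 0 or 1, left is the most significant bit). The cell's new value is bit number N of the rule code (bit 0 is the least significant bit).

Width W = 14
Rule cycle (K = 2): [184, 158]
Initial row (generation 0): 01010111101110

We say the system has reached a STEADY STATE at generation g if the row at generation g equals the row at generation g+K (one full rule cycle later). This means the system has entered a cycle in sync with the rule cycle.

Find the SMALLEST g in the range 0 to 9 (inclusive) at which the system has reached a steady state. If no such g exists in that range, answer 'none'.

Answer: none

Derivation:
Gen 0: 01010111101110
Gen 1 (rule 184): 00101111011101
Gen 2 (rule 158): 01101110011001
Gen 3 (rule 184): 01011101010100
Gen 4 (rule 158): 11011001010110
Gen 5 (rule 184): 10110100101101
Gen 6 (rule 158): 10100111101001
Gen 7 (rule 184): 01010111010100
Gen 8 (rule 158): 11010110010110
Gen 9 (rule 184): 10101101001101
Gen 10 (rule 158): 10101001111001
Gen 11 (rule 184): 01010101110100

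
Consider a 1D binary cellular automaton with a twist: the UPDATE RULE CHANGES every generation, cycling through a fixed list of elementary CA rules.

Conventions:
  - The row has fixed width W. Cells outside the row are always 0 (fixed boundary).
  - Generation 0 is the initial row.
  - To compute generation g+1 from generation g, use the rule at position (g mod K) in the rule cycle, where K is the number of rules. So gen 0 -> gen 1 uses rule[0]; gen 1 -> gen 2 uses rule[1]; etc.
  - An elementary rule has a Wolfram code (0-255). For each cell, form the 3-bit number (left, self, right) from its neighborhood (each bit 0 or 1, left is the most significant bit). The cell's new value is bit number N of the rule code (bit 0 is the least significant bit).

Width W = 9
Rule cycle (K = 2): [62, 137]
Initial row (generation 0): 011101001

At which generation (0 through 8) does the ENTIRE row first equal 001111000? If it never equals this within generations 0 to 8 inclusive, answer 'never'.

Gen 0: 011101001
Gen 1 (rule 62): 110011111
Gen 2 (rule 137): 100011110
Gen 3 (rule 62): 110110001
Gen 4 (rule 137): 100100100
Gen 5 (rule 62): 111111110
Gen 6 (rule 137): 111111100
Gen 7 (rule 62): 100000010
Gen 8 (rule 137): 001111000

Answer: 8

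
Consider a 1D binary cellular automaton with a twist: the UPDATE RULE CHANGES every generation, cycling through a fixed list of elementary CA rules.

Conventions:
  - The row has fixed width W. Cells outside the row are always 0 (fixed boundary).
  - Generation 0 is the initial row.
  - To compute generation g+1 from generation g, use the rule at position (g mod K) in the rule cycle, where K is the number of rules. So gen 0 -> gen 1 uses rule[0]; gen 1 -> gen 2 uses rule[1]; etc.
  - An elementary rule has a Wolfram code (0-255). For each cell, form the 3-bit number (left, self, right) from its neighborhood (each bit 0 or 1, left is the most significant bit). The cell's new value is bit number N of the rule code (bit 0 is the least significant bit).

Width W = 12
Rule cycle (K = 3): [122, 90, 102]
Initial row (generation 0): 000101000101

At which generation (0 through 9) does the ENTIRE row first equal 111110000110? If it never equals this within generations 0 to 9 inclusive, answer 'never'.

Gen 0: 000101000101
Gen 1 (rule 122): 001010101010
Gen 2 (rule 90): 010000000001
Gen 3 (rule 102): 110000000011
Gen 4 (rule 122): 111000000111
Gen 5 (rule 90): 101100001101
Gen 6 (rule 102): 110100010111
Gen 7 (rule 122): 111010101101
Gen 8 (rule 90): 101000001100
Gen 9 (rule 102): 111000010100

Answer: never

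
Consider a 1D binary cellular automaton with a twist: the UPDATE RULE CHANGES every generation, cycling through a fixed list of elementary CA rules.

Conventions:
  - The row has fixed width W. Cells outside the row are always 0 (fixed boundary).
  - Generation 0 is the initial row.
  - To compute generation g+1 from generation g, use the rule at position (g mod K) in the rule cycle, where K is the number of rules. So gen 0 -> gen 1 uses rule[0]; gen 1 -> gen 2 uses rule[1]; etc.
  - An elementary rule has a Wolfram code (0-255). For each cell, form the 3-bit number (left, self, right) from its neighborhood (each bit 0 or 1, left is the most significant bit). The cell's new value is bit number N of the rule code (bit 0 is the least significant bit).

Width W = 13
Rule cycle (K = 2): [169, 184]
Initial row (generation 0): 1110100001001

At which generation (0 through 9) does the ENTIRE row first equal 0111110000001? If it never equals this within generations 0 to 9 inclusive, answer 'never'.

Answer: never

Derivation:
Gen 0: 1110100001001
Gen 1 (rule 169): 1101001100000
Gen 2 (rule 184): 1010101010000
Gen 3 (rule 169): 0101010100111
Gen 4 (rule 184): 0010101010110
Gen 5 (rule 169): 1001010101100
Gen 6 (rule 184): 0100101011010
Gen 7 (rule 169): 0000010110100
Gen 8 (rule 184): 0000001101010
Gen 9 (rule 169): 1111101010100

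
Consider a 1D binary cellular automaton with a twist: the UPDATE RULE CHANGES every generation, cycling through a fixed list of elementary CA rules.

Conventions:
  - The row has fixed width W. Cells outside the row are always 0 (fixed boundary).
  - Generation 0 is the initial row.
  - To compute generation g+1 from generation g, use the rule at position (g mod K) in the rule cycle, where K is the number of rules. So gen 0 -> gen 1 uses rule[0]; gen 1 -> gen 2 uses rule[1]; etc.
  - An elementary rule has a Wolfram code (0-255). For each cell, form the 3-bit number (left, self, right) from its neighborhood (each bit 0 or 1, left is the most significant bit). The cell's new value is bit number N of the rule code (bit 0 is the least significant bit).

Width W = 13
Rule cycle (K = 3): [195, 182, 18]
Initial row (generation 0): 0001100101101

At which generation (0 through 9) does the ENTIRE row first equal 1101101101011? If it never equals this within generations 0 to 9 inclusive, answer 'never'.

Answer: never

Derivation:
Gen 0: 0001100101101
Gen 1 (rule 195): 1110101000100
Gen 2 (rule 182): 0101111101110
Gen 3 (rule 18): 1000000000001
Gen 4 (rule 195): 0011111111110
Gen 5 (rule 182): 0101111111101
Gen 6 (rule 18): 1000000000000
Gen 7 (rule 195): 0011111111111
Gen 8 (rule 182): 0101111111110
Gen 9 (rule 18): 1000000000001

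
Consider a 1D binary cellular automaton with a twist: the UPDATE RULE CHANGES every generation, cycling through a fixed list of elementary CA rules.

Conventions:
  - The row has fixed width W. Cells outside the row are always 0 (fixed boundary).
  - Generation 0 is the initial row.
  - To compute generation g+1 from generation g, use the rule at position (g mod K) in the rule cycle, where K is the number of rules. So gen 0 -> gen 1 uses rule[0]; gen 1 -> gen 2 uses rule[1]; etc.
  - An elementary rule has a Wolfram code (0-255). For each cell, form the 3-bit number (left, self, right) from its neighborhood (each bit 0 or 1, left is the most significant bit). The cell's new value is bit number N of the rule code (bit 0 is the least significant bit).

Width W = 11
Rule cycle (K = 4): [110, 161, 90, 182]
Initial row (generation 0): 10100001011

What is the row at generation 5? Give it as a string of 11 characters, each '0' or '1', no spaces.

Gen 0: 10100001011
Gen 1 (rule 110): 11100011111
Gen 2 (rule 161): 01001001110
Gen 3 (rule 90): 10110111011
Gen 4 (rule 182): 11001010100
Gen 5 (rule 110): 11011111100

Answer: 11011111100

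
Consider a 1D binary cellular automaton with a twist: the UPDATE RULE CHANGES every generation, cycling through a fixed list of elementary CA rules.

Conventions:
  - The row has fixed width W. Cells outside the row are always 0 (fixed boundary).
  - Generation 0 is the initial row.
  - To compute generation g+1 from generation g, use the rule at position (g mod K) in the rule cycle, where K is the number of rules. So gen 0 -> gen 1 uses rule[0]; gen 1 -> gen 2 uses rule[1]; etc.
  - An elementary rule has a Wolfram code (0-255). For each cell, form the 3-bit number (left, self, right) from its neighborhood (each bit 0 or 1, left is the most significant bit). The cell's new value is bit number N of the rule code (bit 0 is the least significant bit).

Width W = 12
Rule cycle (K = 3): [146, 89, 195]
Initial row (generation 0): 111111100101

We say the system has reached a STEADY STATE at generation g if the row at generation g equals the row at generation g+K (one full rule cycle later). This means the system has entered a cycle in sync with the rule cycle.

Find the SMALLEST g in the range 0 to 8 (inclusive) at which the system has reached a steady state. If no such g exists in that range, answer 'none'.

Answer: none

Derivation:
Gen 0: 111111100101
Gen 1 (rule 146): 011111011000
Gen 2 (rule 89): 010001011111
Gen 3 (rule 195): 100110001111
Gen 4 (rule 146): 011001010110
Gen 5 (rule 89): 011100000111
Gen 6 (rule 195): 101101111011
Gen 7 (rule 146): 000000110000
Gen 8 (rule 89): 111110111111
Gen 9 (rule 195): 011110011111
Gen 10 (rule 146): 101101101110
Gen 11 (rule 89): 001101101011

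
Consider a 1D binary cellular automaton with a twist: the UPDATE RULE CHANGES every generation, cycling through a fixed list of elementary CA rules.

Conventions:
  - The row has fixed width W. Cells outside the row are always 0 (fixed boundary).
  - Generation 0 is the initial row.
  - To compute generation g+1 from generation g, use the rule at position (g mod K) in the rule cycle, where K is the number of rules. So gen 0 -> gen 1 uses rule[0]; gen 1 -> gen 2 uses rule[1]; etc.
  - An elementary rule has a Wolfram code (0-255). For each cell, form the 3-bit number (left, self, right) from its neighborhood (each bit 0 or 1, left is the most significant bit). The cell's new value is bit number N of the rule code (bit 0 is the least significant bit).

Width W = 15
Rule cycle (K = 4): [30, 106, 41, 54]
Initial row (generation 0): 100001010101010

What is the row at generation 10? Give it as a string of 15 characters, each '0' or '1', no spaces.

Answer: 001101110101000

Derivation:
Gen 0: 100001010101010
Gen 1 (rule 30): 110011010101011
Gen 2 (rule 106): 110111101010111
Gen 3 (rule 41): 101100010101100
Gen 4 (rule 54): 110010111110010
Gen 5 (rule 30): 101110100001111
Gen 6 (rule 106): 011011000011001
Gen 7 (rule 41): 010110011010000
Gen 8 (rule 54): 111001100111000
Gen 9 (rule 30): 100111011100100
Gen 10 (rule 106): 001101110101000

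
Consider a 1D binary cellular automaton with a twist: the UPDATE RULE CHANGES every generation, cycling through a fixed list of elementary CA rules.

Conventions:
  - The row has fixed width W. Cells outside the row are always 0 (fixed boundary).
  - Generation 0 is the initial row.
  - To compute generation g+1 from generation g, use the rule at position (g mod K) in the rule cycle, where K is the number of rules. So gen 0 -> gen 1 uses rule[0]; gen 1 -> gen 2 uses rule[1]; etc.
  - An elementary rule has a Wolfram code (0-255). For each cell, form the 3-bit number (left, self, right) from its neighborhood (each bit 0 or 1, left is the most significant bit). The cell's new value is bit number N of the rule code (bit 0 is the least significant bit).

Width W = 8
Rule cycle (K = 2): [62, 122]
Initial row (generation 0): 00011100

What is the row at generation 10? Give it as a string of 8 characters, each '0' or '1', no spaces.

Answer: 01000010

Derivation:
Gen 0: 00011100
Gen 1 (rule 62): 00110010
Gen 2 (rule 122): 01111101
Gen 3 (rule 62): 11000011
Gen 4 (rule 122): 11100111
Gen 5 (rule 62): 10011100
Gen 6 (rule 122): 01110110
Gen 7 (rule 62): 11001101
Gen 8 (rule 122): 11111110
Gen 9 (rule 62): 10000001
Gen 10 (rule 122): 01000010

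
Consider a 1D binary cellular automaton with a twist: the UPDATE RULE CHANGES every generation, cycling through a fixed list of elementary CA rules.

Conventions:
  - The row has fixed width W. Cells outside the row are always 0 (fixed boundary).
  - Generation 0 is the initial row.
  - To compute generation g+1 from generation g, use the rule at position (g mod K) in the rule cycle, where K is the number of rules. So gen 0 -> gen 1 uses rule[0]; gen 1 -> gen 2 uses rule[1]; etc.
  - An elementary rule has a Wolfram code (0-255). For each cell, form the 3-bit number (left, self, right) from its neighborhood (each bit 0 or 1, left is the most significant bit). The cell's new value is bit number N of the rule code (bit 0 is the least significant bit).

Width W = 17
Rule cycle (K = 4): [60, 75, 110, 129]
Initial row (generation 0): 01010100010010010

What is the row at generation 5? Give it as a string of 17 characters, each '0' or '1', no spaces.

Answer: 00011010100100001

Derivation:
Gen 0: 01010100010010010
Gen 1 (rule 60): 01111110011011011
Gen 2 (rule 75): 11000010111011011
Gen 3 (rule 110): 11000111101111111
Gen 4 (rule 129): 00010011000111110
Gen 5 (rule 60): 00011010100100001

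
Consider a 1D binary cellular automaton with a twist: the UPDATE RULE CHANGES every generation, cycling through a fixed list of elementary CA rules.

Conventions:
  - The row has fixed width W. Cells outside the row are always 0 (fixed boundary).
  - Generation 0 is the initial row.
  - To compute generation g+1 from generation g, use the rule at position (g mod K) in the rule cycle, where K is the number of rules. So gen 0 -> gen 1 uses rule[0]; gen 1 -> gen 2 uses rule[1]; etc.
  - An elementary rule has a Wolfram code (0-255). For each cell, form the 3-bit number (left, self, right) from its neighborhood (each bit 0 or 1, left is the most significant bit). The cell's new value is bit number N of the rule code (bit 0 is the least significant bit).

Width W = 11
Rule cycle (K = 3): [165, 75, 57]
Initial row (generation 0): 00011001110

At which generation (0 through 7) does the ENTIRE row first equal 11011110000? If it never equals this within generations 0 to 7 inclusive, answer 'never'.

Answer: 5

Derivation:
Gen 0: 00011001110
Gen 1 (rule 165): 11000000100
Gen 2 (rule 75): 11011111001
Gen 3 (rule 57): 10110000100
Gen 4 (rule 165): 11000110101
Gen 5 (rule 75): 11011110000
Gen 6 (rule 57): 10110001111
Gen 7 (rule 165): 11000100110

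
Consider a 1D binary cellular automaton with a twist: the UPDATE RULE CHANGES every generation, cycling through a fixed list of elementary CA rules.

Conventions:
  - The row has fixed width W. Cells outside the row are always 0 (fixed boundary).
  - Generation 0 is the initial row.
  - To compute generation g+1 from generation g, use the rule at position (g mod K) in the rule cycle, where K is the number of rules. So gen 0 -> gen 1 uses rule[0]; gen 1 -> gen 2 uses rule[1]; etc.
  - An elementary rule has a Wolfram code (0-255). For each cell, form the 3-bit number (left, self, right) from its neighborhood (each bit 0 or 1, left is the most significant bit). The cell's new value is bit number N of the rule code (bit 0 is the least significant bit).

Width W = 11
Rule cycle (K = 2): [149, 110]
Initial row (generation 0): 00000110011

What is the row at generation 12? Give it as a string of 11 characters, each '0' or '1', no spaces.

Answer: 00000011011

Derivation:
Gen 0: 00000110011
Gen 1 (rule 149): 11110001000
Gen 2 (rule 110): 10010011000
Gen 3 (rule 149): 11011000111
Gen 4 (rule 110): 11111001101
Gen 5 (rule 149): 01110100001
Gen 6 (rule 110): 11011100011
Gen 7 (rule 149): 00001011000
Gen 8 (rule 110): 00011111000
Gen 9 (rule 149): 11001110111
Gen 10 (rule 110): 11011011101
Gen 11 (rule 149): 00000001001
Gen 12 (rule 110): 00000011011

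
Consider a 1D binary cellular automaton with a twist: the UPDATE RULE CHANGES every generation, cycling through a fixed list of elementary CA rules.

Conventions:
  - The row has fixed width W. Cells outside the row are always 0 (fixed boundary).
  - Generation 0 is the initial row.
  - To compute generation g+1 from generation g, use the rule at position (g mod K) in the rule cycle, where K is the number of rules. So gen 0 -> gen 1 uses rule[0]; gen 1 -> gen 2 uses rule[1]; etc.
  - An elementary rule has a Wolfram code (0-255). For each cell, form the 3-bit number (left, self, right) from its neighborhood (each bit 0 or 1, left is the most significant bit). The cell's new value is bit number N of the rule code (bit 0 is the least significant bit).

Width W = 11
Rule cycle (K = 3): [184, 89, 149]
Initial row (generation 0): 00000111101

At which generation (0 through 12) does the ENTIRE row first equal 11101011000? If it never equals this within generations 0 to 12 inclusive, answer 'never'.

Answer: never

Derivation:
Gen 0: 00000111101
Gen 1 (rule 184): 00000111010
Gen 2 (rule 89): 11110101001
Gen 3 (rule 149): 01100101101
Gen 4 (rule 184): 01010011010
Gen 5 (rule 89): 00001011001
Gen 6 (rule 149): 11101000101
Gen 7 (rule 184): 11010100010
Gen 8 (rule 89): 11000011001
Gen 9 (rule 149): 00111000101
Gen 10 (rule 184): 00110100010
Gen 11 (rule 89): 10110011001
Gen 12 (rule 149): 10001000101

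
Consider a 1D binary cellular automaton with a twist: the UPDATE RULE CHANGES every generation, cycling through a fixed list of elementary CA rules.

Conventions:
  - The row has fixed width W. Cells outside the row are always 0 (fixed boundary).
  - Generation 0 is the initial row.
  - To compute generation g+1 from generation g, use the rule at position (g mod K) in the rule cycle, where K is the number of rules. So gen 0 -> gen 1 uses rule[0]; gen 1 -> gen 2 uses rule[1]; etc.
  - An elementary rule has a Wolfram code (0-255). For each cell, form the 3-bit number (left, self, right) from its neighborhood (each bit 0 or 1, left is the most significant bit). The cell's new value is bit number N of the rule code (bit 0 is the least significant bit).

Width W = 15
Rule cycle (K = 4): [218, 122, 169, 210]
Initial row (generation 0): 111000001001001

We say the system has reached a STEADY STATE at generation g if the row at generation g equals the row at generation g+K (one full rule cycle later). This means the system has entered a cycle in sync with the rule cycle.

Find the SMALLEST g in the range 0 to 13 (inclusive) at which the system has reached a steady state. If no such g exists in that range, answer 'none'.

Gen 0: 111000001001001
Gen 1 (rule 218): 111100010110110
Gen 2 (rule 122): 100110101111111
Gen 3 (rule 169): 000101011111110
Gen 4 (rule 210): 001000001111111
Gen 5 (rule 218): 010100011111111
Gen 6 (rule 122): 101010110000001
Gen 7 (rule 169): 010101100111100
Gen 8 (rule 210): 100000111011110
Gen 9 (rule 218): 010001111011111
Gen 10 (rule 122): 101011001110001
Gen 11 (rule 169): 010110001100100
Gen 12 (rule 210): 100011010111010
Gen 13 (rule 218): 010111000111001
Gen 14 (rule 122): 101101101101110
Gen 15 (rule 169): 011011011011100
Gen 16 (rule 210): 101001001001110
Gen 17 (rule 218): 000110110111111

Answer: none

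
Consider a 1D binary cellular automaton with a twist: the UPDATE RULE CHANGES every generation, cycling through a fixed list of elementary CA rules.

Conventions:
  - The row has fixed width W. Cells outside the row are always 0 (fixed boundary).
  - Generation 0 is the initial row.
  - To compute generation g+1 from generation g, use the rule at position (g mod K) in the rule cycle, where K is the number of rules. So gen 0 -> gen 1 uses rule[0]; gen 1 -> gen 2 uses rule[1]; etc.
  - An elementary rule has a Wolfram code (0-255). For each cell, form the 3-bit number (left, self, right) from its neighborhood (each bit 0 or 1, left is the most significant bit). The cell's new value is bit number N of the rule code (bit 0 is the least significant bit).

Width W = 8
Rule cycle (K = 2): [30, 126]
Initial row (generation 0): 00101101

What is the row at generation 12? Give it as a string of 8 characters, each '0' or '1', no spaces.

Gen 0: 00101101
Gen 1 (rule 30): 01101001
Gen 2 (rule 126): 11111111
Gen 3 (rule 30): 10000000
Gen 4 (rule 126): 11000000
Gen 5 (rule 30): 10100000
Gen 6 (rule 126): 11110000
Gen 7 (rule 30): 10001000
Gen 8 (rule 126): 11011100
Gen 9 (rule 30): 10010010
Gen 10 (rule 126): 11111111
Gen 11 (rule 30): 10000000
Gen 12 (rule 126): 11000000

Answer: 11000000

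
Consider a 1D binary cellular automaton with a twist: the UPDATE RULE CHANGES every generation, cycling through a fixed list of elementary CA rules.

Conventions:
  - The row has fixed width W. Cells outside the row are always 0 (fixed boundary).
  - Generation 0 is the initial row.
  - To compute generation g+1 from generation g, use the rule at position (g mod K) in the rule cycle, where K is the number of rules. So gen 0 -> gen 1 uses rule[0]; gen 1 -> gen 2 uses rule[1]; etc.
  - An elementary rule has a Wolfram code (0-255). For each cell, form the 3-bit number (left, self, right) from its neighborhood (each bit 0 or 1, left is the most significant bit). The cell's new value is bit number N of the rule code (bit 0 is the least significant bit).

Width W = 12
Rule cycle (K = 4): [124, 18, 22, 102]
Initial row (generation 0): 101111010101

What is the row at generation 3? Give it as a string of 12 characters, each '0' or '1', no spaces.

Gen 0: 101111010101
Gen 1 (rule 124): 111001111111
Gen 2 (rule 18): 000110000000
Gen 3 (rule 22): 001001000000

Answer: 001001000000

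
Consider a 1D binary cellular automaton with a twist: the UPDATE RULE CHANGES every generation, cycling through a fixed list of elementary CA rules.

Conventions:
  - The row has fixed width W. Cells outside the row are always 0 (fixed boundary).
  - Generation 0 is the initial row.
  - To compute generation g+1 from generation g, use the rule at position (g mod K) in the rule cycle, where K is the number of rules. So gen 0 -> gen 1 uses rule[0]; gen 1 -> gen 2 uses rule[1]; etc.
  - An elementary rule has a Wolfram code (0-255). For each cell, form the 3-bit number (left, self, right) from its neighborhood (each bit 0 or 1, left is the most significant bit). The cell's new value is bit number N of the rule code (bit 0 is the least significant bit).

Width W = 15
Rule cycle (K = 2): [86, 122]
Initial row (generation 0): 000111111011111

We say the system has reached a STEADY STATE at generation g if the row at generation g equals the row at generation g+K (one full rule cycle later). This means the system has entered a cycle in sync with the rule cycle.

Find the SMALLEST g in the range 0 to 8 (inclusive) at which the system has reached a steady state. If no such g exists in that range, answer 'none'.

Gen 0: 000111111011111
Gen 1 (rule 86): 001000001000001
Gen 2 (rule 122): 010100010100010
Gen 3 (rule 86): 110110110110111
Gen 4 (rule 122): 111111111111101
Gen 5 (rule 86): 000000000000101
Gen 6 (rule 122): 000000000001010
Gen 7 (rule 86): 000000000011011
Gen 8 (rule 122): 000000000111111
Gen 9 (rule 86): 000000001000001
Gen 10 (rule 122): 000000010100010

Answer: none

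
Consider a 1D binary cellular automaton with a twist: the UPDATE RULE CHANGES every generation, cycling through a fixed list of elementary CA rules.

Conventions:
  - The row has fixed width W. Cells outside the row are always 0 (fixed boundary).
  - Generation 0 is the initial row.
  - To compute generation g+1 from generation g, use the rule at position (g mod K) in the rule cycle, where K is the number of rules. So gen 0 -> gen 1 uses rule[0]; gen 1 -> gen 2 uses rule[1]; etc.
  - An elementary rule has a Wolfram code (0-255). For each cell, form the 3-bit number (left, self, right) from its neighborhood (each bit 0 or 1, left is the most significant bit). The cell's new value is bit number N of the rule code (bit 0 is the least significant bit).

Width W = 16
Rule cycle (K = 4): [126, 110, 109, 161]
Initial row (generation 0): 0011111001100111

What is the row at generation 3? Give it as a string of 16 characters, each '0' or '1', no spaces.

Gen 0: 0011111001100111
Gen 1 (rule 126): 0110001111111101
Gen 2 (rule 110): 1110011000000111
Gen 3 (rule 109): 1010011011110101

Answer: 1010011011110101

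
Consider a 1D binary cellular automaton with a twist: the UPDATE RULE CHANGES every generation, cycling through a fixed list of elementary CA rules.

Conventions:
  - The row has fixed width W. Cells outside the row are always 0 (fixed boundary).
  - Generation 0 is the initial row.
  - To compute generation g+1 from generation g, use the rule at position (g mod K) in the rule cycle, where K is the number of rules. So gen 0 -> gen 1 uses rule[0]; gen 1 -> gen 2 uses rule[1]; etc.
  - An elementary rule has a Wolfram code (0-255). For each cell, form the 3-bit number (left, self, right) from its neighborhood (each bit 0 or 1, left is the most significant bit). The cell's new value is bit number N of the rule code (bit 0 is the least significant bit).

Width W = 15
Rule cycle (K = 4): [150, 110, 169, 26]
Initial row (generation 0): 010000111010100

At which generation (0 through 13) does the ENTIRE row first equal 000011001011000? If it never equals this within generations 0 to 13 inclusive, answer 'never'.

Answer: never

Derivation:
Gen 0: 010000111010100
Gen 1 (rule 150): 111001010010110
Gen 2 (rule 110): 101011110111110
Gen 3 (rule 169): 010111101111100
Gen 4 (rule 26): 100100001000010
Gen 5 (rule 150): 111110011100111
Gen 6 (rule 110): 100010110101101
Gen 7 (rule 169): 001001101011010
Gen 8 (rule 26): 010111000010001
Gen 9 (rule 150): 110010100111011
Gen 10 (rule 110): 110111101101111
Gen 11 (rule 169): 101111011011110
Gen 12 (rule 26): 001000010010001
Gen 13 (rule 150): 011100111111011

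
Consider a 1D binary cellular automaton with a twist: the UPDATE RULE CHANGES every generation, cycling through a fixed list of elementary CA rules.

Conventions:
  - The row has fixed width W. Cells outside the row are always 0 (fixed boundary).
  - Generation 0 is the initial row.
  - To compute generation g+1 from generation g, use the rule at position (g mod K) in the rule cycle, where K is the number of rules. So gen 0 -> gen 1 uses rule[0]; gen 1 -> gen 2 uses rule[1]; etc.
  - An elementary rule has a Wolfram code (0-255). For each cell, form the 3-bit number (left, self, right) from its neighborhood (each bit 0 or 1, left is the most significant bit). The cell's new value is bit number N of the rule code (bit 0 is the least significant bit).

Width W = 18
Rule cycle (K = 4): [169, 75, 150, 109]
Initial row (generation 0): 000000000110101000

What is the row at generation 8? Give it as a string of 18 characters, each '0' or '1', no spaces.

Answer: 010010101111111111

Derivation:
Gen 0: 000000000110101000
Gen 1 (rule 169): 111111110101010011
Gen 2 (rule 75): 100000010000000111
Gen 3 (rule 150): 110000111000001010
Gen 4 (rule 109): 110110101011101110
Gen 5 (rule 169): 101101010111011100
Gen 6 (rule 75): 001100000101010101
Gen 7 (rule 150): 010010001101010101
Gen 8 (rule 109): 010010101111111111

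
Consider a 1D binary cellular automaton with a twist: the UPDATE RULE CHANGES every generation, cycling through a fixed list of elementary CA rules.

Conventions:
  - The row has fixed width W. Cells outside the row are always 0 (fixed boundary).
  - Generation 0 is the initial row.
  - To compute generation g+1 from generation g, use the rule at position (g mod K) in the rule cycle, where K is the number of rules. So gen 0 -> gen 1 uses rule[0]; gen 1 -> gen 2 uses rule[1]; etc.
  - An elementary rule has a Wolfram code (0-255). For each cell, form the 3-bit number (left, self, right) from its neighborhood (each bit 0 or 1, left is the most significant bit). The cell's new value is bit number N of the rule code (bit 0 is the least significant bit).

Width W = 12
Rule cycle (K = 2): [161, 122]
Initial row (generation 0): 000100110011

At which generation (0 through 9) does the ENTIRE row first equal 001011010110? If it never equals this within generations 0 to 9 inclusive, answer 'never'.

Answer: never

Derivation:
Gen 0: 000100110011
Gen 1 (rule 161): 110000000000
Gen 2 (rule 122): 111000000000
Gen 3 (rule 161): 010011111111
Gen 4 (rule 122): 101110000001
Gen 5 (rule 161): 010100111100
Gen 6 (rule 122): 101011100110
Gen 7 (rule 161): 010101000000
Gen 8 (rule 122): 101010100000
Gen 9 (rule 161): 010101001111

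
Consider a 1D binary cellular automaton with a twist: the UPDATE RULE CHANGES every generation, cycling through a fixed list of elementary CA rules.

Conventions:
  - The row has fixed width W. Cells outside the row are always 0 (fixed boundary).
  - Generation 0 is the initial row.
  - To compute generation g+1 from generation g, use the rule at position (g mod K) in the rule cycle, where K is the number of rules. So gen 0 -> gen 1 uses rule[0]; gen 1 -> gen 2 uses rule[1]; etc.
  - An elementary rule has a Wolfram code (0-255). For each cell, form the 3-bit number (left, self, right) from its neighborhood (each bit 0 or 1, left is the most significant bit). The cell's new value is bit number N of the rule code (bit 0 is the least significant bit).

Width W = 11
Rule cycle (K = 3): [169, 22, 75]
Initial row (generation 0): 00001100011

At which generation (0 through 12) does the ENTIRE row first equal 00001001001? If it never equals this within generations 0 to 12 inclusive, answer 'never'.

Answer: 5

Derivation:
Gen 0: 00001100011
Gen 1 (rule 169): 11101001010
Gen 2 (rule 22): 00001111011
Gen 3 (rule 75): 11111001011
Gen 4 (rule 169): 11110000110
Gen 5 (rule 22): 00001001001
Gen 6 (rule 75): 11110010010
Gen 7 (rule 169): 11100000000
Gen 8 (rule 22): 00010000000
Gen 9 (rule 75): 11100111111
Gen 10 (rule 169): 11000111110
Gen 11 (rule 22): 00101000001
Gen 12 (rule 75): 11000011110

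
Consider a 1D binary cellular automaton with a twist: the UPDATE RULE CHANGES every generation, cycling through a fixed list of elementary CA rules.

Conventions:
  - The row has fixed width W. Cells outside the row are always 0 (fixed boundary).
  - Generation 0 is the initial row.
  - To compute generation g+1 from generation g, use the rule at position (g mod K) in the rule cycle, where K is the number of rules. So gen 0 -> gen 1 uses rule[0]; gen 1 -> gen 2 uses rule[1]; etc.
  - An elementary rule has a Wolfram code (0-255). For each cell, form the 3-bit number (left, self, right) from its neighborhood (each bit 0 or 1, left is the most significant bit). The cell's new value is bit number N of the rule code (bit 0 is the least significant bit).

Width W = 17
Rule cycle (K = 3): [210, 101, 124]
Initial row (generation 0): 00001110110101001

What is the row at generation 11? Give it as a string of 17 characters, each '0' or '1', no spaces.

Answer: 01111000001011001

Derivation:
Gen 0: 00001110110101001
Gen 1 (rule 210): 00010110010000110
Gen 2 (rule 101): 11011010010110010
Gen 3 (rule 124): 11111111011111011
Gen 4 (rule 210): 01111111001111001
Gen 5 (rule 101): 00000001000001001
Gen 6 (rule 124): 00000001100001101
Gen 7 (rule 210): 00000010110010100
Gen 8 (rule 101): 11111011010011101
Gen 9 (rule 124): 10001111111010111
Gen 10 (rule 210): 01010111111000011
Gen 11 (rule 101): 01111000001011001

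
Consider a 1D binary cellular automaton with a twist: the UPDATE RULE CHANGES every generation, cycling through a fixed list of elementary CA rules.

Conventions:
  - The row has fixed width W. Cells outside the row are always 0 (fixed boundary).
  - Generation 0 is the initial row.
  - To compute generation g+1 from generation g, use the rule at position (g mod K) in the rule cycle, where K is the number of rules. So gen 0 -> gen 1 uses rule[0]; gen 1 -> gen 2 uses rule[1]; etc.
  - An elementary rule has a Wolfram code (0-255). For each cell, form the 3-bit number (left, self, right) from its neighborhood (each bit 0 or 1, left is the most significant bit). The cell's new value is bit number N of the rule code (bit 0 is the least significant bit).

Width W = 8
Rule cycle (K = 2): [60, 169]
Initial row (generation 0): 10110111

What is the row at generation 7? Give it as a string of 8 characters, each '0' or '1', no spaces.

Gen 0: 10110111
Gen 1 (rule 60): 11101100
Gen 2 (rule 169): 11011001
Gen 3 (rule 60): 10110101
Gen 4 (rule 169): 01101010
Gen 5 (rule 60): 01011111
Gen 6 (rule 169): 00111110
Gen 7 (rule 60): 00100001

Answer: 00100001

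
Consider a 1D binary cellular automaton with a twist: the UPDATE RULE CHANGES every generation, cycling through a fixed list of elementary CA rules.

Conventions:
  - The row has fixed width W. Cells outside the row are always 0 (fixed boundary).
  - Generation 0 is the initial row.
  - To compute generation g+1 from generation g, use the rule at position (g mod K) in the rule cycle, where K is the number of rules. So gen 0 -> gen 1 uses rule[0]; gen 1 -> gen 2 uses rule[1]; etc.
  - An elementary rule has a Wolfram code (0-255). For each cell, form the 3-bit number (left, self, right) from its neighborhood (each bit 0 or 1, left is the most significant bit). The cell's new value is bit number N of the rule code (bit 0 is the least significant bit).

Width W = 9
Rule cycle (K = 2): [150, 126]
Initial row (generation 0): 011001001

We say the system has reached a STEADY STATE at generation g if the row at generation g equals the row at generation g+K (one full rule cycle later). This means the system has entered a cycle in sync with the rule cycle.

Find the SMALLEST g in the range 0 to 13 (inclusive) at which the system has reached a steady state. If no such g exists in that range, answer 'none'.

Answer: 10

Derivation:
Gen 0: 011001001
Gen 1 (rule 150): 100111111
Gen 2 (rule 126): 111100001
Gen 3 (rule 150): 011010011
Gen 4 (rule 126): 111111111
Gen 5 (rule 150): 011111110
Gen 6 (rule 126): 110000011
Gen 7 (rule 150): 001000100
Gen 8 (rule 126): 011101110
Gen 9 (rule 150): 101000101
Gen 10 (rule 126): 111101111
Gen 11 (rule 150): 011000110
Gen 12 (rule 126): 111101111
Gen 13 (rule 150): 011000110
Gen 14 (rule 126): 111101111
Gen 15 (rule 150): 011000110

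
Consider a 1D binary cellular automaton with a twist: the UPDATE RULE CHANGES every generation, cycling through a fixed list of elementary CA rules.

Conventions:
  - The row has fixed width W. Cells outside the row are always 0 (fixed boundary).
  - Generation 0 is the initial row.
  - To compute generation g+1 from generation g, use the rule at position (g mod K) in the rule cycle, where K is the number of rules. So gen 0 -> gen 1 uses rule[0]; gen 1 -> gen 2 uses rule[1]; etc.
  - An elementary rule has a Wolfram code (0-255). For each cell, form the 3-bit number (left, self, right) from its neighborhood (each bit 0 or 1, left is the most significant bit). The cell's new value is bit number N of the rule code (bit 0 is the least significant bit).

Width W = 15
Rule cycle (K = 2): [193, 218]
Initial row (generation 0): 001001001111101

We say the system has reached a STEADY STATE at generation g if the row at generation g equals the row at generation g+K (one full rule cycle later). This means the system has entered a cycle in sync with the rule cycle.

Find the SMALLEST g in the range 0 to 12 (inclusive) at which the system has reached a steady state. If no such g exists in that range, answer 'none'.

Gen 0: 001001001111101
Gen 1 (rule 193): 100000000111100
Gen 2 (rule 218): 010000001111110
Gen 3 (rule 193): 000111100111110
Gen 4 (rule 218): 001111111111111
Gen 5 (rule 193): 100111111111111
Gen 6 (rule 218): 011111111111111
Gen 7 (rule 193): 001111111111111
Gen 8 (rule 218): 011111111111111
Gen 9 (rule 193): 001111111111111
Gen 10 (rule 218): 011111111111111
Gen 11 (rule 193): 001111111111111
Gen 12 (rule 218): 011111111111111
Gen 13 (rule 193): 001111111111111
Gen 14 (rule 218): 011111111111111

Answer: 6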